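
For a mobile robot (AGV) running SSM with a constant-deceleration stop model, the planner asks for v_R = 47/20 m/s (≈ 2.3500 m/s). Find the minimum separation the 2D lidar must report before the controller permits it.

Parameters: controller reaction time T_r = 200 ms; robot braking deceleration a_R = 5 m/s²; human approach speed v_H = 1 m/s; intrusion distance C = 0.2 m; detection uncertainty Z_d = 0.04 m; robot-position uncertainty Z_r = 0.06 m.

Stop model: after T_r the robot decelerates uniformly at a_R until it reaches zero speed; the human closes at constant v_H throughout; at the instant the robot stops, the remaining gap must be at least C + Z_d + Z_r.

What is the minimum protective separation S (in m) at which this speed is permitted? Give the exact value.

stop time T_s = (47/20)/5 = 0.4700 s
robot in T_r: 2.3500·0.2000 = 0.4700 m
braking distance = 2.3500²/(2·5.0000) = 0.5523 m
human closes 1.0000·0.6700 = 0.6700 m
margins: 0.2000+0.0400+0.0600 = 0.3000 m
S_min ≈ 0.4700+0.5523+0.6700+0.3000  ⇒  S_min = 7969/4000 m

S_min = 7969/4000 m = 1.9923 m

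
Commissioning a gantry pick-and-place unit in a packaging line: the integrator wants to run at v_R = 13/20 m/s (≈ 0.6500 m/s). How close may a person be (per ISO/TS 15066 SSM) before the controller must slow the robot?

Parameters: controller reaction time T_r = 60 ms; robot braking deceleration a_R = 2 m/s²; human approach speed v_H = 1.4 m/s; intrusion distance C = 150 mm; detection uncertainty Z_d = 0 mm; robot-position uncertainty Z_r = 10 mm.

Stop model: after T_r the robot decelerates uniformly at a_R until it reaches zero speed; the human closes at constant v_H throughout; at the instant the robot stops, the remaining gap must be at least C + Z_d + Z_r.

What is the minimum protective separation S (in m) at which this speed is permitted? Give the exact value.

S_min = 6749/8000 m = 0.8436 m

braking lasts T_s = (13/20)/2 = 0.3250 s
reaction-phase robot travel = 0.6500·0.0600 = 0.0390 m
robot under decel: 0.6500²/(2·2.0000) = 0.1056 m
person approaches 1.4000·(0.0600+0.3250) = 0.5390 m
residual clearance needed = 0.1500+0.0000+0.0100 = 0.1600 m
S_min ≈ 0.0390+0.1056+0.5390+0.1600  ⇒  S_min = 6749/8000 m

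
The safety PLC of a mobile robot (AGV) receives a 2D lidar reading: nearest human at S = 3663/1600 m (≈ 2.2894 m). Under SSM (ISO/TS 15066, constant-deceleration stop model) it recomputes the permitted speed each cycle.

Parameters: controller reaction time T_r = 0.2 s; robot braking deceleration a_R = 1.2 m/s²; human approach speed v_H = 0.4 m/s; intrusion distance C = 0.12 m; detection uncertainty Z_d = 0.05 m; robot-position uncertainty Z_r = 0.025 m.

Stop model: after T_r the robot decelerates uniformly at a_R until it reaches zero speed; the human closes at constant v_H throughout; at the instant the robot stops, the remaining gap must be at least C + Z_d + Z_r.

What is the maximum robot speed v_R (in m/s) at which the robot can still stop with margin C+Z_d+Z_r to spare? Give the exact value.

v_R_max = 33/20 m/s = 1.6500 m/s

at the boundary: (5/12)·v² + (8/15)·v + (-3223/1600) = 0
  disc = (8/15)² − 4·(5/12)·(-3223/1600) = 52441/14400 ; √disc = 229/120
  v_R = (−(8/15) + 229/120) / (2·(5/12)) = 33/20 m/s
check:
braking lasts T_s = (33/20)/(6/5) = 1.3750 s
reaction-phase robot travel = 1.6500·0.2000 = 0.3300 m
robot under decel: 1.6500²/(2·1.2000) = 1.1344 m
human closes 0.4000·1.5750 = 0.6300 m
margins: 0.1200+0.0500+0.0250 = 0.1950 m
sum ≈ 0.3300+1.1344+0.6300+0.1950 ≈ 2.2894 m = S ✓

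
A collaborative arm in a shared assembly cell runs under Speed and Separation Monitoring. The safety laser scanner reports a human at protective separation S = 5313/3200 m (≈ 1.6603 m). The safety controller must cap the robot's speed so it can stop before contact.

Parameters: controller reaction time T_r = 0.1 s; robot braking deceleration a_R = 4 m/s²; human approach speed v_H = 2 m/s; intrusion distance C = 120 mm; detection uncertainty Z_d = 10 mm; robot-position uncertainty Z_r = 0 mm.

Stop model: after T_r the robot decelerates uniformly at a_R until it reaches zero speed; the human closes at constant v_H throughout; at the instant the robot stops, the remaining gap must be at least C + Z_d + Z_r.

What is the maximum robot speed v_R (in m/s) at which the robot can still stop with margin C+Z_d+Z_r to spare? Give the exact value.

quadratic (1/8)·v² + (3/5)·v + (-4257/3200) = 0
  disc = (3/5)² − 4·(1/8)·(-4257/3200) = 6561/6400 ; √disc = 81/80
  v_R = (−(3/5) + 81/80) / (2·(1/8)) = 33/20 m/s
check:
stop time T_s = (33/20)/4 = 0.4125 s
robot in T_r: 1.6500·0.1000 = 0.1650 m
robot under decel: 1.6500²/(2·4.0000) = 0.3403 m
person approaches 2.0000·(0.1000+0.4125) = 1.0250 m
margins: 0.1200+0.0100+0.0000 = 0.1300 m
sum ≈ 0.1650+0.3403+1.0250+0.1300 ≈ 1.6603 m = S ✓

v_R_max = 33/20 m/s = 1.6500 m/s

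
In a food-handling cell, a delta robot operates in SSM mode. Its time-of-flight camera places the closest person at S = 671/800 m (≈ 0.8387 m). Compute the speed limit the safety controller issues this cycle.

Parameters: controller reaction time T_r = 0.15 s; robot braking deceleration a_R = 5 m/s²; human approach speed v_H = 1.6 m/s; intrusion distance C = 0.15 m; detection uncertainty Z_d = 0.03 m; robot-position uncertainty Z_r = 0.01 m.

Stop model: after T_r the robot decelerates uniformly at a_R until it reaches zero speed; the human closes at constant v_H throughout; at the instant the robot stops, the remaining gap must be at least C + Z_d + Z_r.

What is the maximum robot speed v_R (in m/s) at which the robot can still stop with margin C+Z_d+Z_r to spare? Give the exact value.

v_R_max = 3/4 m/s = 0.7500 m/s

at the boundary: (1/10)·v² + (47/100)·v + (-327/800) = 0
  disc = (47/100)² − 4·(1/10)·(-327/800) = 961/2500 ; √disc = 31/50
  v_R = (−(47/100) + 31/50) / (2·(1/10)) = 3/4 m/s
check:
stop time T_s = (3/4)/5 = 0.1500 s
robot in T_r: 0.7500·0.1500 = 0.1125 m
braking distance = 0.7500²/(2·5.0000) = 0.0563 m
person approaches 1.6000·(0.1500+0.1500) = 0.4800 m
margins: 0.1500+0.0300+0.0100 = 0.1900 m
sum ≈ 0.1125+0.0563+0.4800+0.1900 ≈ 0.8387 m = S ✓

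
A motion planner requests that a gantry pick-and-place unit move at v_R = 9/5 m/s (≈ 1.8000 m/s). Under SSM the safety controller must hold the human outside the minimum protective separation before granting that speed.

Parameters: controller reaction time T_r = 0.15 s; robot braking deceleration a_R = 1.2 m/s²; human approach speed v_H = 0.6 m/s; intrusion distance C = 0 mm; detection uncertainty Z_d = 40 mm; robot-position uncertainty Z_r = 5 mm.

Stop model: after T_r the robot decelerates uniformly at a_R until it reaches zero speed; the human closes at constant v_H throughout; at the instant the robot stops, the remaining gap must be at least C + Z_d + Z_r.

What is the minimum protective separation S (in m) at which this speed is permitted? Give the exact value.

T_s = v_R/a_R = (9/5)/(6/5) = 1.5000 s
robot in T_r: 1.8000·0.1500 = 0.2700 m
braking distance = 1.8000²/(2·1.2000) = 1.3500 m
human closes 0.6000·1.6500 = 0.9900 m
residual clearance needed = 0.0000+0.0400+0.0050 = 0.0450 m
S_min ≈ 0.2700+1.3500+0.9900+0.0450  ⇒  S_min = 531/200 m

S_min = 531/200 m = 2.6550 m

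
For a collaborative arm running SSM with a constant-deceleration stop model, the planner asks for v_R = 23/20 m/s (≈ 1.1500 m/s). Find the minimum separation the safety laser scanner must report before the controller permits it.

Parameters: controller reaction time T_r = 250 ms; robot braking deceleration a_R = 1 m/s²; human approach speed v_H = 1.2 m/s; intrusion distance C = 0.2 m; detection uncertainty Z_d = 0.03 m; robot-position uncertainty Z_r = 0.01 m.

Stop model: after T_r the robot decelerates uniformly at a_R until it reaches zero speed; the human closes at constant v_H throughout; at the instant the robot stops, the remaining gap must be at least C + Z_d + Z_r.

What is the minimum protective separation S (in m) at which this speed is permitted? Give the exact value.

stop time T_s = (23/20)/1 = 1.1500 s
robot in T_r: 1.1500·0.2500 = 0.2875 m
robot covers 1.1500·1.1500 − ½·1.0000·1.1500² = 0.6613 m while stopping
person approaches 1.2000·(0.2500+1.1500) = 1.6800 m
residual clearance needed = 0.2000+0.0300+0.0100 = 0.2400 m
S_min ≈ 0.2875+0.6613+1.6800+0.2400  ⇒  S_min = 459/160 m

S_min = 459/160 m = 2.8687 m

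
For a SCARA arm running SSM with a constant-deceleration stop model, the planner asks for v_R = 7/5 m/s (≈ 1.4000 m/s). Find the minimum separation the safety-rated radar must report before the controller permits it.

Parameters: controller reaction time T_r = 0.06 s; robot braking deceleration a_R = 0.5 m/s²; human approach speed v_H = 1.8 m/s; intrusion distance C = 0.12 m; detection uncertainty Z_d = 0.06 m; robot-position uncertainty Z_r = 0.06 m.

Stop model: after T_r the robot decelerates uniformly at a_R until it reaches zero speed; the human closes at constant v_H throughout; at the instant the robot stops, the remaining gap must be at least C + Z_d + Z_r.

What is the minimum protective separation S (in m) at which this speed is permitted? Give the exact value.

S_min = 929/125 m = 7.4320 m

stop time T_s = (7/5)/(1/2) = 2.8000 s
robot covers v_R·T_r = 1.4000·0.0600 = 0.0840 m before braking
braking distance = 1.4000²/(2·0.5000) = 1.9600 m
human closes 1.8000·2.8600 = 5.1480 m
residual clearance needed = 0.1200+0.0600+0.0600 = 0.2400 m
S_min ≈ 0.0840+1.9600+5.1480+0.2400  ⇒  S_min = 929/125 m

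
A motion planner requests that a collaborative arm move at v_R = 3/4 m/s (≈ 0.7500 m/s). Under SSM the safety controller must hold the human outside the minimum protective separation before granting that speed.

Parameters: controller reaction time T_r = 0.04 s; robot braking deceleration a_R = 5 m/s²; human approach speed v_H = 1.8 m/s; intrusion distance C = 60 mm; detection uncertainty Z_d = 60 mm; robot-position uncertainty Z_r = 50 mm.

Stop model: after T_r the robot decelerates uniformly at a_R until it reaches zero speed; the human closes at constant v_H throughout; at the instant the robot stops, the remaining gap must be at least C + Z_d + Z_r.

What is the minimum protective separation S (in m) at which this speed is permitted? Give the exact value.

T_s = v_R/a_R = (3/4)/5 = 0.1500 s
reaction-phase robot travel = 0.7500·0.0400 = 0.0300 m
robot under decel: 0.7500²/(2·5.0000) = 0.0563 m
human closes 1.8000·0.1900 = 0.3420 m
margins: 0.0600+0.0600+0.0500 = 0.1700 m
S_min ≈ 0.0300+0.0563+0.3420+0.1700  ⇒  S_min = 2393/4000 m

S_min = 2393/4000 m = 0.5982 m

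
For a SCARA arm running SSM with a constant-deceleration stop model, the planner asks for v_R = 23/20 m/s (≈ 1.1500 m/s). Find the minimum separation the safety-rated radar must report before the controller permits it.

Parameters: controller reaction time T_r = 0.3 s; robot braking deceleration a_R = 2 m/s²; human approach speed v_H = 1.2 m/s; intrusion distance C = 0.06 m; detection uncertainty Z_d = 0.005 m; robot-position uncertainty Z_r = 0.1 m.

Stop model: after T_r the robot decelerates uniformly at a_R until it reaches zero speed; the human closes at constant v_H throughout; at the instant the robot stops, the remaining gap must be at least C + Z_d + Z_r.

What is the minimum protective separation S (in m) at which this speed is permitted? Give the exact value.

S_min = 121/64 m = 1.8906 m

T_s = v_R/a_R = (23/20)/2 = 0.5750 s
robot in T_r: 1.1500·0.3000 = 0.3450 m
braking distance = 1.1500²/(2·2.0000) = 0.3306 m
human closes 1.2000·0.8750 = 1.0500 m
residual clearance needed = 0.0600+0.0050+0.1000 = 0.1650 m
S_min ≈ 0.3450+0.3306+1.0500+0.1650  ⇒  S_min = 121/64 m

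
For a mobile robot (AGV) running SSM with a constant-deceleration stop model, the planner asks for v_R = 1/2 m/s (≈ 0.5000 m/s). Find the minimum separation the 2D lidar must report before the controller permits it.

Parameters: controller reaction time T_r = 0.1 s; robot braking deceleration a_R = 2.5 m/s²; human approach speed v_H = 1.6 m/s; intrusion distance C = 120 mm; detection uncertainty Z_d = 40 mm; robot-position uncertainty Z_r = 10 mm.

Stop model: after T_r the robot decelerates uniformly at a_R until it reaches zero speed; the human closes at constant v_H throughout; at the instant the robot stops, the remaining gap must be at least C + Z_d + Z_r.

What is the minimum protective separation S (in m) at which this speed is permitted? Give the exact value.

T_s = v_R/a_R = (1/2)/(5/2) = 0.2000 s
robot in T_r: 0.5000·0.1000 = 0.0500 m
braking distance = 0.5000²/(2·2.5000) = 0.0500 m
human closes 1.6000·0.3000 = 0.4800 m
residual clearance needed = 0.1200+0.0400+0.0100 = 0.1700 m
S_min ≈ 0.0500+0.0500+0.4800+0.1700  ⇒  S_min = 3/4 m

S_min = 3/4 m = 0.7500 m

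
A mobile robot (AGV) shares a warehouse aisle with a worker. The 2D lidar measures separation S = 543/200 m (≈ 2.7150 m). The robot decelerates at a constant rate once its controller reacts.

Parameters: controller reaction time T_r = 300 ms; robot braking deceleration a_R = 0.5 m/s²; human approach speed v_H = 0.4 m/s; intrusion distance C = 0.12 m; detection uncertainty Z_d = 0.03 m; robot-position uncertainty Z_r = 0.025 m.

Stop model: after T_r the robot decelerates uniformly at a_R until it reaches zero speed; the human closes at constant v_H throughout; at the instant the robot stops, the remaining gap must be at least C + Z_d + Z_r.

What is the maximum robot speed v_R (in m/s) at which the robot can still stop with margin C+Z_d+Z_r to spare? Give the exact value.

v_R_max = 11/10 m/s = 1.1000 m/s

quadratic (1)·v² + (11/10)·v + (-121/50) = 0
  disc = (11/10)² − 4·(1)·(-121/50) = 1089/100 ; √disc = 33/10
  v_R = (−(11/10) + 33/10) / (2·(1)) = 11/10 m/s
check:
T_s = v_R/a_R = (11/10)/(1/2) = 2.2000 s
reaction-phase robot travel = 1.1000·0.3000 = 0.3300 m
robot covers 1.1000·2.2000 − ½·0.5000·2.2000² = 1.2100 m while stopping
human over T_r+T_s: 0.4000·(0.3000+2.2000) = 1.0000 m
margins: 0.1200+0.0300+0.0250 = 0.1750 m
sum ≈ 0.3300+1.2100+1.0000+0.1750 ≈ 2.7150 m = S ✓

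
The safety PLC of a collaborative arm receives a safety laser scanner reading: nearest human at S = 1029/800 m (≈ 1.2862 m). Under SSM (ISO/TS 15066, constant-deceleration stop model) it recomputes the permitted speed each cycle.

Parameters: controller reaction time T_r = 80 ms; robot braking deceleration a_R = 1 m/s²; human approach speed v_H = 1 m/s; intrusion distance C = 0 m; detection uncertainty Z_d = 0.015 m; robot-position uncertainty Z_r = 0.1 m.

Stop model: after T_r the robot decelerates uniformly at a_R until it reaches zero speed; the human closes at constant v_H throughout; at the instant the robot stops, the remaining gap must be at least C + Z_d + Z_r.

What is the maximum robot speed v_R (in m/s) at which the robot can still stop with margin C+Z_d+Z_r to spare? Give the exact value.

quadratic (1/2)·v² + (27/25)·v + (-873/800) = 0
  disc = (27/25)² − 4·(1/2)·(-873/800) = 33489/10000 ; √disc = 183/100
  v_R = (−(27/25) + 183/100) / (2·(1/2)) = 3/4 m/s
check:
T_s = v_R/a_R = (3/4)/1 = 0.7500 s
reaction-phase robot travel = 0.7500·0.0800 = 0.0600 m
braking distance = 0.7500²/(2·1.0000) = 0.2812 m
human closes 1.0000·0.8300 = 0.8300 m
margins: 0.0000+0.0150+0.1000 = 0.1150 m
sum ≈ 0.0600+0.2812+0.8300+0.1150 ≈ 1.2862 m = S ✓

v_R_max = 3/4 m/s = 0.7500 m/s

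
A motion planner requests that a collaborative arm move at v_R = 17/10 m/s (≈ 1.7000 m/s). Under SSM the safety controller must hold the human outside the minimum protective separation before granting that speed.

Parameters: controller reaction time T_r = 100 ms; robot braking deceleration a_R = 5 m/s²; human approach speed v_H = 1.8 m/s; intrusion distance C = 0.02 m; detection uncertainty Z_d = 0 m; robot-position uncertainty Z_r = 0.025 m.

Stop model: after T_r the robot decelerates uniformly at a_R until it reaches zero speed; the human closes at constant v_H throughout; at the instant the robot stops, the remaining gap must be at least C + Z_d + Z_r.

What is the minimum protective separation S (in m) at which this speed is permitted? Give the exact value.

stop time T_s = (17/10)/5 = 0.3400 s
robot covers v_R·T_r = 1.7000·0.1000 = 0.1700 m before braking
braking distance = 1.7000²/(2·5.0000) = 0.2890 m
person approaches 1.8000·(0.1000+0.3400) = 0.7920 m
margins: 0.0200+0.0000+0.0250 = 0.0450 m
S_min ≈ 0.1700+0.2890+0.7920+0.0450  ⇒  S_min = 162/125 m

S_min = 162/125 m = 1.2960 m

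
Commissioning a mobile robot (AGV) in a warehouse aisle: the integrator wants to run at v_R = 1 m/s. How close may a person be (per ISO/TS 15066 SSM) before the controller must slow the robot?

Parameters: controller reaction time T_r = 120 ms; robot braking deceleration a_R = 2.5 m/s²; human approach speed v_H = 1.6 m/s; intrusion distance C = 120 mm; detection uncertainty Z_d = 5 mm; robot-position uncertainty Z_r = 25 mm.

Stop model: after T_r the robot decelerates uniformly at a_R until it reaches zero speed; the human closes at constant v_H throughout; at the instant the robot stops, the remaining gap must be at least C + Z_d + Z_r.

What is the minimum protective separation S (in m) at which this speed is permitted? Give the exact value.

S_min = 651/500 m = 1.3020 m

stop time T_s = 1/(5/2) = 0.4000 s
robot in T_r: 1.0000·0.1200 = 0.1200 m
robot covers 1.0000·0.4000 − ½·2.5000·0.4000² = 0.2000 m while stopping
human closes 1.6000·0.5200 = 0.8320 m
C+Z_d+Z_r = 0.1200+0.0050+0.0250 = 0.1500 m
S_min ≈ 0.1200+0.2000+0.8320+0.1500  ⇒  S_min = 651/500 m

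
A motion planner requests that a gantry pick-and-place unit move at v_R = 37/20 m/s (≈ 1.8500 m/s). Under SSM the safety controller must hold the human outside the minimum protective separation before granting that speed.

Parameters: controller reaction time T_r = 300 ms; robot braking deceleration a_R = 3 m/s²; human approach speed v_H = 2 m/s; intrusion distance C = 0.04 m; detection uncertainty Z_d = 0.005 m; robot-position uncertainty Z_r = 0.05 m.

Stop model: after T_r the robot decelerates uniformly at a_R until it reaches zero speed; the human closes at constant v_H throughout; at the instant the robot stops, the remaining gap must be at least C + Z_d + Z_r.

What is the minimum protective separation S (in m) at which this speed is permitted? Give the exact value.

braking lasts T_s = (37/20)/3 = 0.6167 s
robot in T_r: 1.8500·0.3000 = 0.5550 m
robot covers 1.8500·0.6167 − ½·3.0000·0.6167² = 0.5704 m while stopping
human closes 2.0000·0.9167 = 1.8333 m
C+Z_d+Z_r = 0.0400+0.0050+0.0500 = 0.0950 m
S_min ≈ 0.5550+0.5704+1.8333+0.0950  ⇒  S_min = 2443/800 m

S_min = 2443/800 m = 3.0537 m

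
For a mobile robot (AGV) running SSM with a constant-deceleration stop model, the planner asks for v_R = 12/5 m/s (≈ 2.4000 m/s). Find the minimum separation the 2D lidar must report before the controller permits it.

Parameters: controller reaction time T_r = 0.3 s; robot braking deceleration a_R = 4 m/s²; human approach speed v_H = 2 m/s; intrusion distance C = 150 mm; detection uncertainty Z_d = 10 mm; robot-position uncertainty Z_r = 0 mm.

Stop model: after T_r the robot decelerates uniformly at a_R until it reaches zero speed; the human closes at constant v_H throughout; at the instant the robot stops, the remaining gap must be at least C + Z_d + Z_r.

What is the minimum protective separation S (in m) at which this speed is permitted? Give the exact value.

S_min = 17/5 m = 3.4000 m

braking lasts T_s = (12/5)/4 = 0.6000 s
robot covers v_R·T_r = 2.4000·0.3000 = 0.7200 m before braking
robot under decel: 2.4000²/(2·4.0000) = 0.7200 m
human over T_r+T_s: 2.0000·(0.3000+0.6000) = 1.8000 m
C+Z_d+Z_r = 0.1500+0.0100+0.0000 = 0.1600 m
S_min ≈ 0.7200+0.7200+1.8000+0.1600  ⇒  S_min = 17/5 m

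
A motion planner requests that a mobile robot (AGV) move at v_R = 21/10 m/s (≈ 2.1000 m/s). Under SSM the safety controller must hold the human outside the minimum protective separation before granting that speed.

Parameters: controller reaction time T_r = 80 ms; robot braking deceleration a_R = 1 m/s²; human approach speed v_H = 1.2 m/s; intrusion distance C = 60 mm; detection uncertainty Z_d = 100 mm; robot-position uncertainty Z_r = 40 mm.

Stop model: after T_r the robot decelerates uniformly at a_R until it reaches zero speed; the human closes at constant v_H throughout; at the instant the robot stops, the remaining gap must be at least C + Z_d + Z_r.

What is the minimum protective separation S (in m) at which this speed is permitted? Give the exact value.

stop time T_s = (21/10)/1 = 2.1000 s
reaction-phase robot travel = 2.1000·0.0800 = 0.1680 m
robot covers 2.1000·2.1000 − ½·1.0000·2.1000² = 2.2050 m while stopping
human over T_r+T_s: 1.2000·(0.0800+2.1000) = 2.6160 m
margins: 0.0600+0.1000+0.0400 = 0.2000 m
S_min ≈ 0.1680+2.2050+2.6160+0.2000  ⇒  S_min = 5189/1000 m

S_min = 5189/1000 m = 5.1890 m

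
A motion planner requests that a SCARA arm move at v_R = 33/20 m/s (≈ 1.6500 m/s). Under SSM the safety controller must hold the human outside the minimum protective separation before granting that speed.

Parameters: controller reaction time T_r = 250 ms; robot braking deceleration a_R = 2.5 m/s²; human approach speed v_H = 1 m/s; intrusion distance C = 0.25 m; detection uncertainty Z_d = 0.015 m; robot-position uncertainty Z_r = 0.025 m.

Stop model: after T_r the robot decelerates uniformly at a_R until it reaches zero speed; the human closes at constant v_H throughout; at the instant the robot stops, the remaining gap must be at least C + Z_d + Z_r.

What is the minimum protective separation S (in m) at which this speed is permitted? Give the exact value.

S_min = 2157/1000 m = 2.1570 m

braking lasts T_s = (33/20)/(5/2) = 0.6600 s
robot covers v_R·T_r = 1.6500·0.2500 = 0.4125 m before braking
robot covers 1.6500·0.6600 − ½·2.5000·0.6600² = 0.5445 m while stopping
human over T_r+T_s: 1.0000·(0.2500+0.6600) = 0.9100 m
residual clearance needed = 0.2500+0.0150+0.0250 = 0.2900 m
S_min ≈ 0.4125+0.5445+0.9100+0.2900  ⇒  S_min = 2157/1000 m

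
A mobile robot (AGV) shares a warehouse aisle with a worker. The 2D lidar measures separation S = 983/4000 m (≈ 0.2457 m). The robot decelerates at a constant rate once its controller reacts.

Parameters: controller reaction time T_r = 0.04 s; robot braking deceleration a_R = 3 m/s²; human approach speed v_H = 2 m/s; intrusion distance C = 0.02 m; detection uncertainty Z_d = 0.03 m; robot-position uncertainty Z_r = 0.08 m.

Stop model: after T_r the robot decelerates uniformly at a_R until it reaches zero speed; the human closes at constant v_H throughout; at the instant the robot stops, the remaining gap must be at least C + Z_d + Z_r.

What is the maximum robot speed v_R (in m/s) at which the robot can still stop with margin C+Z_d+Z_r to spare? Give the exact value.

v_R_max = 1/20 m/s = 0.0500 m/s

quadratic (1/6)·v² + (53/75)·v + (-143/4000) = 0
  disc = (53/75)² − 4·(1/6)·(-143/4000) = 47089/90000 ; √disc = 217/300
  v_R = (−(53/75) + 217/300) / (2·(1/6)) = 1/20 m/s
check:
braking lasts T_s = (1/20)/3 = 0.0167 s
robot covers v_R·T_r = 0.0500·0.0400 = 0.0020 m before braking
robot under decel: 0.0500²/(2·3.0000) = 0.0004 m
person approaches 2.0000·(0.0400+0.0167) = 0.1133 m
residual clearance needed = 0.0200+0.0300+0.0800 = 0.1300 m
sum ≈ 0.0020+0.0004+0.1133+0.1300 ≈ 0.2457 m = S ✓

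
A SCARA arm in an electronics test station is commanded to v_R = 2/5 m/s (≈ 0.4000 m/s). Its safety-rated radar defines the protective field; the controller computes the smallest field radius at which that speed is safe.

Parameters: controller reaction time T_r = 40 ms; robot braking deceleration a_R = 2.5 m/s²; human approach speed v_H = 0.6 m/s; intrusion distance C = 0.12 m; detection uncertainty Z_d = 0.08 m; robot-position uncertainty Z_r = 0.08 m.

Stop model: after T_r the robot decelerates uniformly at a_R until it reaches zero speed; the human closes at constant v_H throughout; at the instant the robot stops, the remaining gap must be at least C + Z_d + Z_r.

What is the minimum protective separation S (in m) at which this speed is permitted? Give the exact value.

S_min = 56/125 m = 0.4480 m

stop time T_s = (2/5)/(5/2) = 0.1600 s
robot covers v_R·T_r = 0.4000·0.0400 = 0.0160 m before braking
robot under decel: 0.4000²/(2·2.5000) = 0.0320 m
person approaches 0.6000·(0.0400+0.1600) = 0.1200 m
margins: 0.1200+0.0800+0.0800 = 0.2800 m
S_min ≈ 0.0160+0.0320+0.1200+0.2800  ⇒  S_min = 56/125 m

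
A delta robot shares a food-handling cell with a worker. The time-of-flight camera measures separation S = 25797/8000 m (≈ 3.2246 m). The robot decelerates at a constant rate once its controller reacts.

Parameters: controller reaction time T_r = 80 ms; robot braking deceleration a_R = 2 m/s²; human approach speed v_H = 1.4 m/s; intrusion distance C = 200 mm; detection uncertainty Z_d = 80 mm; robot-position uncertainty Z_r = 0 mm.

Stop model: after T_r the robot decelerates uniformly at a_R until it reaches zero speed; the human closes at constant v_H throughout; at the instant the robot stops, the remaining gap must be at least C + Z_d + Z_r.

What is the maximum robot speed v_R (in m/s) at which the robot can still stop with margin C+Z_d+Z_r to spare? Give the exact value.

v_R_max = 43/20 m/s = 2.1500 m/s

collect terms ⇒ (1/4)·v_R² + (39/50)·v_R + (-22661/8000) = 0
  disc = (39/50)² − 4·(1/4)·(-22661/8000) = 137641/40000 ; √disc = 371/200
  v_R = (−(39/50) + 371/200) / (2·(1/4)) = 43/20 m/s
check:
braking lasts T_s = (43/20)/2 = 1.0750 s
robot in T_r: 2.1500·0.0800 = 0.1720 m
robot under decel: 2.1500²/(2·2.0000) = 1.1556 m
person approaches 1.4000·(0.0800+1.0750) = 1.6170 m
C+Z_d+Z_r = 0.2000+0.0800+0.0000 = 0.2800 m
sum ≈ 0.1720+1.1556+1.6170+0.2800 ≈ 3.2246 m = S ✓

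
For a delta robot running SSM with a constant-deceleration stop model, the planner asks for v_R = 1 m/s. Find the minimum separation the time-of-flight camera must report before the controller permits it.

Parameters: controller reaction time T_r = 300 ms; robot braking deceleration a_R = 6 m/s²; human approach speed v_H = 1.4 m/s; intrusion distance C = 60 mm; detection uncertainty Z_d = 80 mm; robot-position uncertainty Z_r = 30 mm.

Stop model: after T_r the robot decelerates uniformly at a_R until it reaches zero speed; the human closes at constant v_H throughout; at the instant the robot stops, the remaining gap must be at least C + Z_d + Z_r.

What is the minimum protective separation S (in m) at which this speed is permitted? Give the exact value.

S_min = 181/150 m = 1.2067 m

T_s = v_R/a_R = 1/6 = 0.1667 s
robot covers v_R·T_r = 1.0000·0.3000 = 0.3000 m before braking
robot under decel: 1.0000²/(2·6.0000) = 0.0833 m
human closes 1.4000·0.4667 = 0.6533 m
C+Z_d+Z_r = 0.0600+0.0800+0.0300 = 0.1700 m
S_min ≈ 0.3000+0.0833+0.6533+0.1700  ⇒  S_min = 181/150 m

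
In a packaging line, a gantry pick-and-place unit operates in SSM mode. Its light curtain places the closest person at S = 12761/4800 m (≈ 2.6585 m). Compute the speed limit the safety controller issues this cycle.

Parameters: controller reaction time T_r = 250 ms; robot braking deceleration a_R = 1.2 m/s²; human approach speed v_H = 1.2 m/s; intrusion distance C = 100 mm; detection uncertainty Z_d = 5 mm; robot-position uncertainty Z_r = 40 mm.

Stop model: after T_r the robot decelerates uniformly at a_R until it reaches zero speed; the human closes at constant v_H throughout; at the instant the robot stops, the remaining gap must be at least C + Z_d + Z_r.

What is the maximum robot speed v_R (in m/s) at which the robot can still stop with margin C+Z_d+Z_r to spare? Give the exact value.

v_R_max = 5/4 m/s = 1.2500 m/s

quadratic (5/12)·v² + (5/4)·v + (-425/192) = 0
  disc = (5/4)² − 4·(5/12)·(-425/192) = 3025/576 ; √disc = 55/24
  v_R = (−(5/4) + 55/24) / (2·(5/12)) = 5/4 m/s
check:
stop time T_s = (5/4)/(6/5) = 1.0417 s
robot covers v_R·T_r = 1.2500·0.2500 = 0.3125 m before braking
braking distance = 1.2500²/(2·1.2000) = 0.6510 m
human over T_r+T_s: 1.2000·(0.2500+1.0417) = 1.5500 m
residual clearance needed = 0.1000+0.0050+0.0400 = 0.1450 m
sum ≈ 0.3125+0.6510+1.5500+0.1450 ≈ 2.6585 m = S ✓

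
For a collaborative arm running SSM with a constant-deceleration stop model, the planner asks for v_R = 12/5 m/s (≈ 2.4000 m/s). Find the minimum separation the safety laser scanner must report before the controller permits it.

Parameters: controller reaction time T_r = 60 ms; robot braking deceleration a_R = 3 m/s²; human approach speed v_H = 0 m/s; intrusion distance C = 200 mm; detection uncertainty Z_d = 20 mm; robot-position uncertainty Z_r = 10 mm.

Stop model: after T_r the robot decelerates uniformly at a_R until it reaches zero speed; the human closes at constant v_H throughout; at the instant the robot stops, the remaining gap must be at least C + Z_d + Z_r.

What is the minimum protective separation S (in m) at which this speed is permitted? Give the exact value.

S_min = 667/500 m = 1.3340 m

braking lasts T_s = (12/5)/3 = 0.8000 s
robot covers v_R·T_r = 2.4000·0.0600 = 0.1440 m before braking
braking distance = 2.4000²/(2·3.0000) = 0.9600 m
human over T_r+T_s: 0.0000·(0.0600+0.8000) = 0.0000 m
C+Z_d+Z_r = 0.2000+0.0200+0.0100 = 0.2300 m
S_min ≈ 0.1440+0.9600+0.0000+0.2300  ⇒  S_min = 667/500 m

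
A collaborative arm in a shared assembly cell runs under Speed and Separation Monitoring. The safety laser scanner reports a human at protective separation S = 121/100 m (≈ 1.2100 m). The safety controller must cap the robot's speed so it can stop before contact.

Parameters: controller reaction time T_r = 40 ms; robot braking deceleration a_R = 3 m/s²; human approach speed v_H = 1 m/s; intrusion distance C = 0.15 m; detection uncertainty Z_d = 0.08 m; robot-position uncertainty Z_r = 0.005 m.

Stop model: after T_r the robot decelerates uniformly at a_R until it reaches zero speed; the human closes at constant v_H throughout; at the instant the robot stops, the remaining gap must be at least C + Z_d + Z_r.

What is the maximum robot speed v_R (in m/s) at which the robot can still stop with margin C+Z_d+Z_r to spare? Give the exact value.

v_R_max = 3/2 m/s = 1.5000 m/s

quadratic (1/6)·v² + (28/75)·v + (-187/200) = 0
  disc = (28/75)² − 4·(1/6)·(-187/200) = 17161/22500 ; √disc = 131/150
  v_R = (−(28/75) + 131/150) / (2·(1/6)) = 3/2 m/s
check:
braking lasts T_s = (3/2)/3 = 0.5000 s
reaction-phase robot travel = 1.5000·0.0400 = 0.0600 m
robot covers 1.5000·0.5000 − ½·3.0000·0.5000² = 0.3750 m while stopping
person approaches 1.0000·(0.0400+0.5000) = 0.5400 m
margins: 0.1500+0.0800+0.0050 = 0.2350 m
sum ≈ 0.0600+0.3750+0.5400+0.2350 ≈ 1.2100 m = S ✓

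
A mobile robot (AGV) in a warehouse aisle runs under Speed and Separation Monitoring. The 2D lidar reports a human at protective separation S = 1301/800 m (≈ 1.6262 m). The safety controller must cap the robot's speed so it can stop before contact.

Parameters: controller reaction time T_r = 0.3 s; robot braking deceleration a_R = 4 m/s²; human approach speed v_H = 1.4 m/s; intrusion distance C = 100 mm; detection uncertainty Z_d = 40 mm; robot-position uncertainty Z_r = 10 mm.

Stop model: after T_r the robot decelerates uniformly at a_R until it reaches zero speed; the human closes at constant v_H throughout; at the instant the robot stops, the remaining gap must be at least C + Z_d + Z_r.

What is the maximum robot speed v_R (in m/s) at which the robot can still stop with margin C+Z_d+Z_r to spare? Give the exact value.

v_R_max = 13/10 m/s = 1.3000 m/s

at the boundary: (1/8)·v² + (13/20)·v + (-169/160) = 0
  disc = (13/20)² − 4·(1/8)·(-169/160) = 1521/1600 ; √disc = 39/40
  v_R = (−(13/20) + 39/40) / (2·(1/8)) = 13/10 m/s
check:
stop time T_s = (13/10)/4 = 0.3250 s
reaction-phase robot travel = 1.3000·0.3000 = 0.3900 m
braking distance = 1.3000²/(2·4.0000) = 0.2112 m
person approaches 1.4000·(0.3000+0.3250) = 0.8750 m
C+Z_d+Z_r = 0.1000+0.0400+0.0100 = 0.1500 m
sum ≈ 0.3900+0.2112+0.8750+0.1500 ≈ 1.6262 m = S ✓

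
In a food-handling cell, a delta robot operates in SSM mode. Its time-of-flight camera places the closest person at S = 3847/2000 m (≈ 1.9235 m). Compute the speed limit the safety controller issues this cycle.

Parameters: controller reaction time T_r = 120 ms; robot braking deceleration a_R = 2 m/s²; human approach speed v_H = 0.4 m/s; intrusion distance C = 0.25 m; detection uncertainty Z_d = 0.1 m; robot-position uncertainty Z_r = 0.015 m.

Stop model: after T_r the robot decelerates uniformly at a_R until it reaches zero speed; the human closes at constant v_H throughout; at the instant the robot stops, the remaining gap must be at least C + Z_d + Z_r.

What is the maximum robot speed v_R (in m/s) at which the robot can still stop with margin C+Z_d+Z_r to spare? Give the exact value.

at the boundary: (1/4)·v² + (8/25)·v + (-3021/2000) = 0
  disc = (8/25)² − 4·(1/4)·(-3021/2000) = 16129/10000 ; √disc = 127/100
  v_R = (−(8/25) + 127/100) / (2·(1/4)) = 19/10 m/s
check:
T_s = v_R/a_R = (19/10)/2 = 0.9500 s
reaction-phase robot travel = 1.9000·0.1200 = 0.2280 m
robot covers 1.9000·0.9500 − ½·2.0000·0.9500² = 0.9025 m while stopping
human closes 0.4000·1.0700 = 0.4280 m
C+Z_d+Z_r = 0.2500+0.1000+0.0150 = 0.3650 m
sum ≈ 0.2280+0.9025+0.4280+0.3650 ≈ 1.9235 m = S ✓

v_R_max = 19/10 m/s = 1.9000 m/s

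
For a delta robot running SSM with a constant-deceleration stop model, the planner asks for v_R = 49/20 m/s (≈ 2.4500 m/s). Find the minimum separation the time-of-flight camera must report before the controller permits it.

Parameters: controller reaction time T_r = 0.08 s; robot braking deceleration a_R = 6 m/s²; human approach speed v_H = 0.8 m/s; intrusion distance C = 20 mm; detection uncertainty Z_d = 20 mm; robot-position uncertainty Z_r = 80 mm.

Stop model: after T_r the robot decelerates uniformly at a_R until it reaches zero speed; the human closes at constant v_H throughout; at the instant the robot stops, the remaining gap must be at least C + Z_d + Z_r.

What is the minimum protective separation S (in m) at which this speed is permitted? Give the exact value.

stop time T_s = (49/20)/6 = 0.4083 s
reaction-phase robot travel = 2.4500·0.0800 = 0.1960 m
robot under decel: 2.4500²/(2·6.0000) = 0.5002 m
human closes 0.8000·0.4883 = 0.3907 m
margins: 0.0200+0.0200+0.0800 = 0.1200 m
S_min ≈ 0.1960+0.5002+0.3907+0.1200  ⇒  S_min = 1931/1600 m

S_min = 1931/1600 m = 1.2069 m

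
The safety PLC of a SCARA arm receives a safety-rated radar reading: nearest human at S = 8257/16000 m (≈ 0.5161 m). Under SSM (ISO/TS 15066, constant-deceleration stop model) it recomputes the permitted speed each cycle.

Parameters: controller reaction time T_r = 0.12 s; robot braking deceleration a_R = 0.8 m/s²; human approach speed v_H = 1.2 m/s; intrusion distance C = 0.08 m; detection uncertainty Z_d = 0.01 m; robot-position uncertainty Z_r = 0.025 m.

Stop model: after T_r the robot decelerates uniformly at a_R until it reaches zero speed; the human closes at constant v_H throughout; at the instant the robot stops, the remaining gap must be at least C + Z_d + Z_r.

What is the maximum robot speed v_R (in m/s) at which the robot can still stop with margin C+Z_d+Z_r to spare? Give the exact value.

at the boundary: (5/8)·v² + (81/50)·v + (-4113/16000) = 0
  disc = (81/50)² − 4·(5/8)·(-4113/16000) = 522729/160000 ; √disc = 723/400
  v_R = (−(81/50) + 723/400) / (2·(5/8)) = 3/20 m/s
check:
braking lasts T_s = (3/20)/(4/5) = 0.1875 s
robot in T_r: 0.1500·0.1200 = 0.0180 m
robot covers 0.1500·0.1875 − ½·0.8000·0.1875² = 0.0141 m while stopping
human over T_r+T_s: 1.2000·(0.1200+0.1875) = 0.3690 m
residual clearance needed = 0.0800+0.0100+0.0250 = 0.1150 m
sum ≈ 0.0180+0.0141+0.3690+0.1150 ≈ 0.5161 m = S ✓

v_R_max = 3/20 m/s = 0.1500 m/s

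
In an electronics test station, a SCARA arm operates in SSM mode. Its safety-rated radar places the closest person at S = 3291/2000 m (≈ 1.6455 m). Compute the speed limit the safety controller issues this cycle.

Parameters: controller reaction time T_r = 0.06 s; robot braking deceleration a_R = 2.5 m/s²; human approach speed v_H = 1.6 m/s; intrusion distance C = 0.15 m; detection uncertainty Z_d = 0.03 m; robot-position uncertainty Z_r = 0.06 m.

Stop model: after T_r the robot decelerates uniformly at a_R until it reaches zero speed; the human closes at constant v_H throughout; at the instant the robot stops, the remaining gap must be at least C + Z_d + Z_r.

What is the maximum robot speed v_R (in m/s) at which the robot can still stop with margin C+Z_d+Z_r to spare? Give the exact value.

v_R_max = 27/20 m/s = 1.3500 m/s

at the boundary: (1/5)·v² + (7/10)·v + (-2619/2000) = 0
  disc = (7/10)² − 4·(1/5)·(-2619/2000) = 961/625 ; √disc = 31/25
  v_R = (−(7/10) + 31/25) / (2·(1/5)) = 27/20 m/s
check:
braking lasts T_s = (27/20)/(5/2) = 0.5400 s
reaction-phase robot travel = 1.3500·0.0600 = 0.0810 m
robot covers 1.3500·0.5400 − ½·2.5000·0.5400² = 0.3645 m while stopping
human closes 1.6000·0.6000 = 0.9600 m
C+Z_d+Z_r = 0.1500+0.0300+0.0600 = 0.2400 m
sum ≈ 0.0810+0.3645+0.9600+0.2400 ≈ 1.6455 m = S ✓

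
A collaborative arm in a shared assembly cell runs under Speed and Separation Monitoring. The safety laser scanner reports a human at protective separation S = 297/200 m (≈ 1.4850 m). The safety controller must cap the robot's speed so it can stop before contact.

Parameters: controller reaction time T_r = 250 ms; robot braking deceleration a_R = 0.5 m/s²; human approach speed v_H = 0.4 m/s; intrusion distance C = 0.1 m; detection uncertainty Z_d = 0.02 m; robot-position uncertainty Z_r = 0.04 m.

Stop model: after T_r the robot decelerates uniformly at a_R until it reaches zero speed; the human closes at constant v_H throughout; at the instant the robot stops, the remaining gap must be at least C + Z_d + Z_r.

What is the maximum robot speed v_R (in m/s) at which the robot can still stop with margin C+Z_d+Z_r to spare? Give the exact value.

v_R_max = 7/10 m/s = 0.7000 m/s

quadratic (1)·v² + (21/20)·v + (-49/40) = 0
  disc = (21/20)² − 4·(1)·(-49/40) = 2401/400 ; √disc = 49/20
  v_R = (−(21/20) + 49/20) / (2·(1)) = 7/10 m/s
check:
stop time T_s = (7/10)/(1/2) = 1.4000 s
reaction-phase robot travel = 0.7000·0.2500 = 0.1750 m
robot under decel: 0.7000²/(2·0.5000) = 0.4900 m
human closes 0.4000·1.6500 = 0.6600 m
C+Z_d+Z_r = 0.1000+0.0200+0.0400 = 0.1600 m
sum ≈ 0.1750+0.4900+0.6600+0.1600 ≈ 1.4850 m = S ✓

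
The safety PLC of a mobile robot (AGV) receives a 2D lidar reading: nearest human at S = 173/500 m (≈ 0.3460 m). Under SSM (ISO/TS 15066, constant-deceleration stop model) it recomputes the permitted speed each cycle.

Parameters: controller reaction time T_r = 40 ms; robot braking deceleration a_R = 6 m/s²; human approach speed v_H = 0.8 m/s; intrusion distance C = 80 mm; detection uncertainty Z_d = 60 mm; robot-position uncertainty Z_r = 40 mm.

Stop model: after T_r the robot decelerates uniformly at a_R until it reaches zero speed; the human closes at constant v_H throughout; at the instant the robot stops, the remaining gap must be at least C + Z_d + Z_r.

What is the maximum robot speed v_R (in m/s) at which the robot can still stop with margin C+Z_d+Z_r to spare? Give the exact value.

collect terms ⇒ (1/12)·v_R² + (13/75)·v_R + (-67/500) = 0
  disc = (13/75)² − 4·(1/12)·(-67/500) = 1681/22500 ; √disc = 41/150
  v_R = (−(13/75) + 41/150) / (2·(1/12)) = 3/5 m/s
check:
stop time T_s = (3/5)/6 = 0.1000 s
robot covers v_R·T_r = 0.6000·0.0400 = 0.0240 m before braking
robot under decel: 0.6000²/(2·6.0000) = 0.0300 m
human over T_r+T_s: 0.8000·(0.0400+0.1000) = 0.1120 m
C+Z_d+Z_r = 0.0800+0.0600+0.0400 = 0.1800 m
sum ≈ 0.0240+0.0300+0.1120+0.1800 ≈ 0.3460 m = S ✓

v_R_max = 3/5 m/s = 0.6000 m/s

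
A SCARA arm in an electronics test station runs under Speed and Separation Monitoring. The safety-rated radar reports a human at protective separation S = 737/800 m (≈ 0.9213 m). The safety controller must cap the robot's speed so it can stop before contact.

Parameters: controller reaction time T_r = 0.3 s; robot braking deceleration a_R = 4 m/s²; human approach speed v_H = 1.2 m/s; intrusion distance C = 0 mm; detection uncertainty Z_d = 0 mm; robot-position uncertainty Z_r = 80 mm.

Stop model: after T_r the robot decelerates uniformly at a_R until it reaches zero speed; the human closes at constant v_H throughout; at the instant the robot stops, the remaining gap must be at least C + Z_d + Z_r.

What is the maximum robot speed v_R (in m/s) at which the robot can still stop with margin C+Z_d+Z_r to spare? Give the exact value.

collect terms ⇒ (1/8)·v_R² + (3/5)·v_R + (-77/160) = 0
  disc = (3/5)² − 4·(1/8)·(-77/160) = 961/1600 ; √disc = 31/40
  v_R = (−(3/5) + 31/40) / (2·(1/8)) = 7/10 m/s
check:
braking lasts T_s = (7/10)/4 = 0.1750 s
robot covers v_R·T_r = 0.7000·0.3000 = 0.2100 m before braking
braking distance = 0.7000²/(2·4.0000) = 0.0612 m
person approaches 1.2000·(0.3000+0.1750) = 0.5700 m
residual clearance needed = 0.0000+0.0000+0.0800 = 0.0800 m
sum ≈ 0.2100+0.0612+0.5700+0.0800 ≈ 0.9213 m = S ✓

v_R_max = 7/10 m/s = 0.7000 m/s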